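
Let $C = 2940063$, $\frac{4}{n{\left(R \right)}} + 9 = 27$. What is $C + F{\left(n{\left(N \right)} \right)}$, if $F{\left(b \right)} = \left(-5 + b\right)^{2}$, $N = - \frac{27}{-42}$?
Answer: $\frac{238146952}{81} \approx 2.9401 \cdot 10^{6}$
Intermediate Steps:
$N = \frac{9}{14}$ ($N = \left(-27\right) \left(- \frac{1}{42}\right) = \frac{9}{14} \approx 0.64286$)
$n{\left(R \right)} = \frac{2}{9}$ ($n{\left(R \right)} = \frac{4}{-9 + 27} = \frac{4}{18} = 4 \cdot \frac{1}{18} = \frac{2}{9}$)
$C + F{\left(n{\left(N \right)} \right)} = 2940063 + \left(-5 + \frac{2}{9}\right)^{2} = 2940063 + \left(- \frac{43}{9}\right)^{2} = 2940063 + \frac{1849}{81} = \frac{238146952}{81}$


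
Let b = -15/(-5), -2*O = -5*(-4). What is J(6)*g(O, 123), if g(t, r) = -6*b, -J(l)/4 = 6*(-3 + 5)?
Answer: 864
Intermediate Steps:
O = -10 (O = -(-5)*(-4)/2 = -½*20 = -10)
J(l) = -48 (J(l) = -24*(-3 + 5) = -24*2 = -4*12 = -48)
b = 3 (b = -15*(-⅕) = 3)
g(t, r) = -18 (g(t, r) = -6*3 = -18)
J(6)*g(O, 123) = -48*(-18) = 864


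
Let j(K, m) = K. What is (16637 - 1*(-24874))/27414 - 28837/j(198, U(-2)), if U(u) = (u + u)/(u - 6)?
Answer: -21731065/150777 ≈ -144.13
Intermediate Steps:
U(u) = 2*u/(-6 + u) (U(u) = (2*u)/(-6 + u) = 2*u/(-6 + u))
(16637 - 1*(-24874))/27414 - 28837/j(198, U(-2)) = (16637 - 1*(-24874))/27414 - 28837/198 = (16637 + 24874)*(1/27414) - 28837*1/198 = 41511*(1/27414) - 28837/198 = 13837/9138 - 28837/198 = -21731065/150777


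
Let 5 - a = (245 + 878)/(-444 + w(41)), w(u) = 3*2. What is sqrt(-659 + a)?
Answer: I*sqrt(124974102)/438 ≈ 25.523*I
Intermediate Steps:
w(u) = 6
a = 3313/438 (a = 5 - (245 + 878)/(-444 + 6) = 5 - 1123/(-438) = 5 - 1123*(-1)/438 = 5 - 1*(-1123/438) = 5 + 1123/438 = 3313/438 ≈ 7.5639)
sqrt(-659 + a) = sqrt(-659 + 3313/438) = sqrt(-285329/438) = I*sqrt(124974102)/438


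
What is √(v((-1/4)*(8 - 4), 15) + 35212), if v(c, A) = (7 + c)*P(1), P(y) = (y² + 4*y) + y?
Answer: 4*√2203 ≈ 187.74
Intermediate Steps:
P(y) = y² + 5*y
v(c, A) = 42 + 6*c (v(c, A) = (7 + c)*(1*(5 + 1)) = (7 + c)*(1*6) = (7 + c)*6 = 42 + 6*c)
√(v((-1/4)*(8 - 4), 15) + 35212) = √((42 + 6*((-1/4)*(8 - 4))) + 35212) = √((42 + 6*(-1*¼*4)) + 35212) = √((42 + 6*(-¼*4)) + 35212) = √((42 + 6*(-1)) + 35212) = √((42 - 6) + 35212) = √(36 + 35212) = √35248 = 4*√2203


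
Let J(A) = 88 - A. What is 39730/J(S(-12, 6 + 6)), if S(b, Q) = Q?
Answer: 19865/38 ≈ 522.76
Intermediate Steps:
39730/J(S(-12, 6 + 6)) = 39730/(88 - (6 + 6)) = 39730/(88 - 1*12) = 39730/(88 - 12) = 39730/76 = 39730*(1/76) = 19865/38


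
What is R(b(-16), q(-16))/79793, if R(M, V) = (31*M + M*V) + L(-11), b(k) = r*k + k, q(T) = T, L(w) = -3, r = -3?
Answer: 477/79793 ≈ 0.0059780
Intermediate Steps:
b(k) = -2*k (b(k) = -3*k + k = -2*k)
R(M, V) = -3 + 31*M + M*V (R(M, V) = (31*M + M*V) - 3 = -3 + 31*M + M*V)
R(b(-16), q(-16))/79793 = (-3 + 31*(-2*(-16)) - 2*(-16)*(-16))/79793 = (-3 + 31*32 + 32*(-16))*(1/79793) = (-3 + 992 - 512)*(1/79793) = 477*(1/79793) = 477/79793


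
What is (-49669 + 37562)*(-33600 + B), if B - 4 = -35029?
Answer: 830842875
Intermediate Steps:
B = -35025 (B = 4 - 35029 = -35025)
(-49669 + 37562)*(-33600 + B) = (-49669 + 37562)*(-33600 - 35025) = -12107*(-68625) = 830842875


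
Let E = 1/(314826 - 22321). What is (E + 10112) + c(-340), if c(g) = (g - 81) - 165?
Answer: 2786402631/292505 ≈ 9526.0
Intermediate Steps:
E = 1/292505 ≈ 3.4187e-6
c(g) = -246 + g (c(g) = (-81 + g) - 165 = -246 + g)
(E + 10112) + c(-340) = (1/292505 + 10112) + (-246 - 340) = 2957810561/292505 - 586 = 2786402631/292505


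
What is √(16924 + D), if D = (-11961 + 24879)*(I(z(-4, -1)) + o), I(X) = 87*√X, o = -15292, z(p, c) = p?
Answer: 2*√(-49381283 + 561933*I) ≈ 79.964 + 14055.0*I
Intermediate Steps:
D = -197542056 + 2247732*I (D = (-11961 + 24879)*(87*√(-4) - 15292) = 12918*(87*(2*I) - 15292) = 12918*(174*I - 15292) = 12918*(-15292 + 174*I) = -197542056 + 2247732*I ≈ -1.9754e+8 + 2.2477e+6*I)
√(16924 + D) = √(16924 + (-197542056 + 2247732*I)) = √(-197525132 + 2247732*I)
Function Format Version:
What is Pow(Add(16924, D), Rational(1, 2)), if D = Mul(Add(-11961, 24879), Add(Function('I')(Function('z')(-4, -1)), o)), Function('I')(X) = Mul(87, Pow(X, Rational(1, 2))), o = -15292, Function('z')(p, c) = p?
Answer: Mul(2, Pow(Add(-49381283, Mul(561933, I)), Rational(1, 2))) ≈ Add(79.964, Mul(14055., I))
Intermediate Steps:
D = Add(-197542056, Mul(2247732, I)) (D = Mul(Add(-11961, 24879), Add(Mul(87, Pow(-4, Rational(1, 2))), -15292)) = Mul(12918, Add(Mul(87, Mul(2, I)), -15292)) = Mul(12918, Add(Mul(174, I), -15292)) = Mul(12918, Add(-15292, Mul(174, I))) = Add(-197542056, Mul(2247732, I)) ≈ Add(-1.9754e+8, Mul(2.2477e+6, I)))
Pow(Add(16924, D), Rational(1, 2)) = Pow(Add(16924, Add(-197542056, Mul(2247732, I))), Rational(1, 2)) = Pow(Add(-197525132, Mul(2247732, I)), Rational(1, 2))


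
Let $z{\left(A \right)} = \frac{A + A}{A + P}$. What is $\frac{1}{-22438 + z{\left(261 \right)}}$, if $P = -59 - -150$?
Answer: $- \frac{176}{3948827} \approx -4.457 \cdot 10^{-5}$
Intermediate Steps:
$P = 91$ ($P = -59 + 150 = 91$)
$z{\left(A \right)} = \frac{2 A}{91 + A}$ ($z{\left(A \right)} = \frac{A + A}{A + 91} = \frac{2 A}{91 + A}$)
$\frac{1}{-22438 + z{\left(261 \right)}} = \frac{1}{-22438 + 2 \cdot 261 \frac{1}{91 + 261}} = \frac{1}{-22438 + 2 \cdot 261 \cdot \frac{1}{352}} = \frac{1}{-22438 + \frac{261}{176}} = \frac{1}{- \frac{3948827}{176}} = - \frac{176}{3948827}$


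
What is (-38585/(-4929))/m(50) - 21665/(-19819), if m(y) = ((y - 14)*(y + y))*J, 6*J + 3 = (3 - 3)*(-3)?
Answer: 38290299377/35167626360 ≈ 1.0888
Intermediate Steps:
J = -1/2 (J = -1/2 + ((3 - 3)*(-3))/6 = -1/2 + (0*(-3))/6 = -1/2 + (1/6)*0 = -1/2 + 0 = -1/2 ≈ -0.50000)
m(y) = -y*(-14 + y) (m(y) = ((y - 14)*(y + y))*(-1/2) = ((-14 + y)*(2*y))*(-1/2) = (2*y*(-14 + y))*(-1/2) = -y*(-14 + y))
(-38585/(-4929))/m(50) - 21665/(-19819) = (-38585/(-4929))/((50*(14 - 1*50))) - 21665/(-19819) = (-38585*(-1/4929))/((50*(14 - 50))) - 21665*(-1/19819) = 38585/(4929*((50*(-36)))) + 21665/19819 = (38585/4929)/(-1800) + 21665/19819 = (38585/4929)*(-1/1800) + 21665/19819 = -7717/1774440 + 21665/19819 = 38290299377/35167626360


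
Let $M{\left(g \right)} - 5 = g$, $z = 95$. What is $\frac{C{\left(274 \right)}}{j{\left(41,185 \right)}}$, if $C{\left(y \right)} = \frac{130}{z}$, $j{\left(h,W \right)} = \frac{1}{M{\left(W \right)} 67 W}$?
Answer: $3222700$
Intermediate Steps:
$M{\left(g \right)} = 5 + g$
$j{\left(h,W \right)} = \frac{1}{67 W \left(5 + W\right)}$ ($j{\left(h,W \right)} = \frac{1}{\left(5 + W\right) 67 W} = \frac{1}{67 W \left(5 + W\right)}$)
$C{\left(y \right)} = \frac{26}{19}$ ($C{\left(y \right)} = \frac{130}{95} = 130 \cdot \frac{1}{95} = \frac{26}{19}$)
$\frac{C{\left(274 \right)}}{j{\left(41,185 \right)}} = \frac{26}{19 \frac{1}{67 \cdot 185 \left(5 + 185\right)}} = \frac{26}{19 \cdot \frac{1}{67} \cdot \frac{1}{185} \cdot \frac{1}{190}} = \frac{26 \frac{1}{\frac{1}{2355050}}}{19} = \frac{26}{19} \cdot 2355050 = 3222700$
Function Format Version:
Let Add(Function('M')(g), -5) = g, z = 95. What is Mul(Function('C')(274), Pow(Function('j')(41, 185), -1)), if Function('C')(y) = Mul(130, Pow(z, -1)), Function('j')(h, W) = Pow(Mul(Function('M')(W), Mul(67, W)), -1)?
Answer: 3222700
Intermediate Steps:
Function('M')(g) = Add(5, g)
Function('j')(h, W) = Mul(Rational(1, 67), Pow(W, -1), Pow(Add(5, W), -1)) (Function('j')(h, W) = Pow(Mul(Add(5, W), Mul(67, W)), -1) = Pow(Mul(67, W, Add(5, W)), -1) = Mul(Rational(1, 67), Pow(W, -1), Pow(Add(5, W), -1)))
Function('C')(y) = Rational(26, 19) (Function('C')(y) = Mul(130, Pow(95, -1)) = Mul(130, Rational(1, 95)) = Rational(26, 19))
Mul(Function('C')(274), Pow(Function('j')(41, 185), -1)) = Mul(Rational(26, 19), Pow(Mul(Rational(1, 67), Pow(185, -1), Pow(Add(5, 185), -1)), -1)) = Mul(Rational(26, 19), Pow(Mul(Rational(1, 67), Rational(1, 185), Pow(190, -1)), -1)) = Mul(Rational(26, 19), Pow(Mul(Rational(1, 67), Rational(1, 185), Rational(1, 190)), -1)) = Mul(Rational(26, 19), Pow(Rational(1, 2355050), -1)) = Mul(Rational(26, 19), 2355050) = 3222700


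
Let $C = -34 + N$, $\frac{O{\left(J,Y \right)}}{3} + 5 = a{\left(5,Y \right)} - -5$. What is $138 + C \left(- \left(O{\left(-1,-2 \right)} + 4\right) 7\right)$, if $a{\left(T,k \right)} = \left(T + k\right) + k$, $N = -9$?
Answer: $2245$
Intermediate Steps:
$a{\left(T,k \right)} = T + 2 k$
$O{\left(J,Y \right)} = 15 + 6 Y$ ($O{\left(J,Y \right)} = -15 + 3 \left(\left(5 + 2 Y\right) - -5\right) = -15 + 3 \left(\left(5 + 2 Y\right) + 5\right) = -15 + 3 \left(10 + 2 Y\right) = -15 + \left(30 + 6 Y\right) = 15 + 6 Y$)
$C = -43$ ($C = -34 - 9 = -43$)
$138 + C \left(- \left(O{\left(-1,-2 \right)} + 4\right) 7\right) = 138 - 43 \left(- \left(\left(15 + 6 \left(-2\right)\right) + 4\right) 7\right) = 138 - 43 \left(- \left(\left(15 - 12\right) + 4\right) 7\right) = 138 - 43 \left(- \left(3 + 4\right) 7\right) = 138 - 43 \left(- 7 \cdot 7\right) = 138 - 43 \left(\left(-1\right) 49\right) = 138 - -2107 = 138 + 2107 = 2245$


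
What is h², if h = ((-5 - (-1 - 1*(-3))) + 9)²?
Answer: 16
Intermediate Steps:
h = 4 (h = ((-5 - (-1 + 3)) + 9)² = ((-5 - 1*2) + 9)² = ((-5 - 2) + 9)² = (-7 + 9)² = 2² = 4)
h² = 4² = 16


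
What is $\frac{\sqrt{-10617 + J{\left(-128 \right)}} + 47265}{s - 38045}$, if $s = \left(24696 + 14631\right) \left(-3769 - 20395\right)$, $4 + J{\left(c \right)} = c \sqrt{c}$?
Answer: $- \frac{47265}{950335673} - \frac{\sqrt{-10621 - 1024 i \sqrt{2}}}{950335673} \approx -4.9742 \cdot 10^{-5} + 1.0869 \cdot 10^{-7} i$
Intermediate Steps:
$J{\left(c \right)} = -4 + c^{\frac{3}{2}}$ ($J{\left(c \right)} = -4 + c \sqrt{c} = -4 + c^{\frac{3}{2}}$)
$s = -950297628$ ($s = 39327 \left(-24164\right) = -950297628$)
$\frac{\sqrt{-10617 + J{\left(-128 \right)}} + 47265}{s - 38045} = \frac{\sqrt{-10617 - \left(4 - \left(-128\right)^{\frac{3}{2}}\right)} + 47265}{-950297628 - 38045} = \frac{\sqrt{-10617 - \left(4 + 1024 i \sqrt{2}\right)} + 47265}{-950335673} = \left(\sqrt{-10621 - 1024 i \sqrt{2}} + 47265\right) \left(- \frac{1}{950335673}\right) = \left(47265 + \sqrt{-10621 - 1024 i \sqrt{2}}\right) \left(- \frac{1}{950335673}\right) = - \frac{47265}{950335673} - \frac{\sqrt{-10621 - 1024 i \sqrt{2}}}{950335673}$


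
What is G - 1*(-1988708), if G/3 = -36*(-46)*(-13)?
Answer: 1924124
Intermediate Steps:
G = -64584 (G = 3*(-36*(-46)*(-13)) = 3*(1656*(-13)) = 3*(-21528) = -64584)
G - 1*(-1988708) = -64584 - 1*(-1988708) = -64584 + 1988708 = 1924124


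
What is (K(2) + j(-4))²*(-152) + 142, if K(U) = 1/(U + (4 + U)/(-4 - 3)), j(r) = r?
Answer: -10739/8 ≈ -1342.4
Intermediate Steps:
K(U) = 1/(-4/7 + 6*U/7) (K(U) = 1/(U + (4 + U)/(-7)) = 1/(U + (4 + U)*(-⅐)) = 1/(U + (-4/7 - U/7)) = 1/(-4/7 + 6*U/7))
(K(2) + j(-4))²*(-152) + 142 = (7/(2*(-2 + 3*2)) - 4)²*(-152) + 142 = (7/(2*(-2 + 6)) - 4)²*(-152) + 142 = ((7/2)/4 - 4)²*(-152) + 142 = ((7/2)*(¼) - 4)²*(-152) + 142 = (7/8 - 4)²*(-152) + 142 = (-25/8)²*(-152) + 142 = (625/64)*(-152) + 142 = -11875/8 + 142 = -10739/8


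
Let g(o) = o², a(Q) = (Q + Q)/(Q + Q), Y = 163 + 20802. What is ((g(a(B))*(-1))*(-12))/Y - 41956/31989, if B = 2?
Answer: -879223672/670649385 ≈ -1.3110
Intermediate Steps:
Y = 20965
a(Q) = 1 (a(Q) = (2*Q)/((2*Q)) = (2*Q)*(1/(2*Q)) = 1)
((g(a(B))*(-1))*(-12))/Y - 41956/31989 = ((1²*(-1))*(-12))/20965 - 41956/31989 = ((1*(-1))*(-12))*(1/20965) - 41956*1/31989 = -1*(-12)*(1/20965) - 41956/31989 = 12*(1/20965) - 41956/31989 = 12/20965 - 41956/31989 = -879223672/670649385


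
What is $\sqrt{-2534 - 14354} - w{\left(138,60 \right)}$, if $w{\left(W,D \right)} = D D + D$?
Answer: $-3660 + 2 i \sqrt{4222} \approx -3660.0 + 129.95 i$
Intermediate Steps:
$w{\left(W,D \right)} = D + D^{2}$ ($w{\left(W,D \right)} = D^{2} + D = D + D^{2}$)
$\sqrt{-2534 - 14354} - w{\left(138,60 \right)} = \sqrt{-2534 - 14354} - 60 \left(1 + 60\right) = \sqrt{-16888} - 60 \cdot 61 = 2 i \sqrt{4222} - 3660 = -3660 + 2 i \sqrt{4222}$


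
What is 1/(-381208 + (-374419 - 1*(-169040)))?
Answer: -1/586587 ≈ -1.7048e-6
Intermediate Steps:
1/(-381208 + (-374419 - 1*(-169040))) = 1/(-381208 + (-374419 + 169040)) = 1/(-381208 - 205379) = 1/(-586587) = -1/586587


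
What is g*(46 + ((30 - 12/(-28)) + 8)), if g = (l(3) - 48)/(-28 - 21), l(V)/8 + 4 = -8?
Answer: 85104/343 ≈ 248.12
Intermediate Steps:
l(V) = -96 (l(V) = -32 + 8*(-8) = -32 - 64 = -96)
g = 144/49 (g = (-96 - 48)/(-28 - 21) = -144/(-49) = -144*(-1/49) = 144/49 ≈ 2.9388)
g*(46 + ((30 - 12/(-28)) + 8)) = 144*(46 + ((30 - 12/(-28)) + 8))/49 = 144*(46 + ((30 - 12*(-1/28)) + 8))/49 = 144*(46 + ((30 + 3/7) + 8))/49 = 144*(46 + (213/7 + 8))/49 = 144*(46 + 269/7)/49 = (144/49)*(591/7) = 85104/343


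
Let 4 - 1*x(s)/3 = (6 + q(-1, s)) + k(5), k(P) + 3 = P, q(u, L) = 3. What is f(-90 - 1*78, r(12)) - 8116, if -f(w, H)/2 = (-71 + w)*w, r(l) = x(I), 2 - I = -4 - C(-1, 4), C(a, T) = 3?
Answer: -88420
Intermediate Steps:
I = 9 (I = 2 - (-4 - 1*3) = 2 - (-4 - 3) = 2 - 1*(-7) = 2 + 7 = 9)
k(P) = -3 + P
x(s) = -21 (x(s) = 12 - 3*((6 + 3) + (-3 + 5)) = 12 - 3*(9 + 2) = 12 - 3*11 = 12 - 33 = -21)
r(l) = -21
f(w, H) = -2*w*(-71 + w) (f(w, H) = -2*(-71 + w)*w = -2*w*(-71 + w))
f(-90 - 1*78, r(12)) - 8116 = 2*(-90 - 1*78)*(71 - (-90 - 1*78)) - 8116 = 2*(-90 - 78)*(71 - (-90 - 78)) - 8116 = 2*(-168)*(71 - 1*(-168)) - 8116 = 2*(-168)*(71 + 168) - 8116 = 2*(-168)*239 - 8116 = -80304 - 8116 = -88420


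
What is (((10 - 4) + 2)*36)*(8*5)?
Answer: 11520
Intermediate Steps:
(((10 - 4) + 2)*36)*(8*5) = ((6 + 2)*36)*40 = (8*36)*40 = 288*40 = 11520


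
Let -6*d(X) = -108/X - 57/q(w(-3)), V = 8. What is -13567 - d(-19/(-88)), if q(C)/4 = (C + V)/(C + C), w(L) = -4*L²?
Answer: -7265245/532 ≈ -13656.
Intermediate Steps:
q(C) = 2*(8 + C)/C (q(C) = 4*((C + 8)/(C + C)) = 4*((8 + C)/((2*C))) = 4*((8 + C)*(1/(2*C))) = 4*((8 + C)/(2*C)) = 2*(8 + C)/C)
d(X) = 171/28 + 18/X (d(X) = -(-108/X - 57/(2 + 16/((-4*(-3)²))))/6 = -(-108/X - 57/(2 + 16/((-4*9))))/6 = -(-108/X - 57/(2 + 16/(-36)))/6 = -(-108/X - 57/(2 + 16*(-1/36)))/6 = -(-108/X - 57/(2 - 4/9))/6 = -(-108/X - 57/14/9)/6 = -(-108/X - 57*9/14)/6 = -(-108/X - 513/14)/6 = -(-513/14 - 108/X)/6 = 171/28 + 18/X)
-13567 - d(-19/(-88)) = -13567 - (171/28 + 18/((-19/(-88)))) = -13567 - (171/28 + 18/((-19*(-1/88)))) = -13567 - (171/28 + 18/(19/88)) = -13567 - (171/28 + 18*(88/19)) = -13567 - (171/28 + 1584/19) = -13567 - 1*47601/532 = -13567 - 47601/532 = -7265245/532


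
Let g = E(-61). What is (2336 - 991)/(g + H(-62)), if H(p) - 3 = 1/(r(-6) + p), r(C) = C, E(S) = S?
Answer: -18292/789 ≈ -23.184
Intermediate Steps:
g = -61
H(p) = 3 + 1/(-6 + p)
(2336 - 991)/(g + H(-62)) = (2336 - 991)/(-61 + (-17 + 3*(-62))/(-6 - 62)) = 1345/(-61 + (-17 - 186)/(-68)) = 1345/(-61 - 1/68*(-203)) = 1345/(-61 + 203/68) = 1345/(-3945/68) = 1345*(-68/3945) = -18292/789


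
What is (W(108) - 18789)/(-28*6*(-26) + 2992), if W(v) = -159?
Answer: -4737/1840 ≈ -2.5745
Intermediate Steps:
(W(108) - 18789)/(-28*6*(-26) + 2992) = (-159 - 18789)/(-28*6*(-26) + 2992) = -18948/(-168*(-26) + 2992) = -18948/(4368 + 2992) = -18948/7360 = -18948*1/7360 = -4737/1840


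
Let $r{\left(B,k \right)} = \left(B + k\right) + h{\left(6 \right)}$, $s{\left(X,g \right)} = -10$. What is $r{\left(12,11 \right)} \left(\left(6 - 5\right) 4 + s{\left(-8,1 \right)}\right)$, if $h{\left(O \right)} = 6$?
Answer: $-174$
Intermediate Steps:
$r{\left(B,k \right)} = 6 + B + k$ ($r{\left(B,k \right)} = \left(B + k\right) + 6 = 6 + B + k$)
$r{\left(12,11 \right)} \left(\left(6 - 5\right) 4 + s{\left(-8,1 \right)}\right) = \left(6 + 12 + 11\right) \left(\left(6 - 5\right) 4 - 10\right) = 29 \left(1 \cdot 4 - 10\right) = 29 \left(4 - 10\right) = 29 \left(-6\right) = -174$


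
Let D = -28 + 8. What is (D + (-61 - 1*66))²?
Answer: 21609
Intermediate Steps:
D = -20
(D + (-61 - 1*66))² = (-20 + (-61 - 1*66))² = (-20 + (-61 - 66))² = (-20 - 127)² = (-147)² = 21609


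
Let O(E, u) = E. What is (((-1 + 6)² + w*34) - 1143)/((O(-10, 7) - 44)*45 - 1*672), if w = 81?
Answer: -818/1551 ≈ -0.52740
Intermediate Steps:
(((-1 + 6)² + w*34) - 1143)/((O(-10, 7) - 44)*45 - 1*672) = (((-1 + 6)² + 81*34) - 1143)/((-10 - 44)*45 - 1*672) = ((5² + 2754) - 1143)/(-54*45 - 672) = ((25 + 2754) - 1143)/(-2430 - 672) = (2779 - 1143)/(-3102) = 1636*(-1/3102) = -818/1551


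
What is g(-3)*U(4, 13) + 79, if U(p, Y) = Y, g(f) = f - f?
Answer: 79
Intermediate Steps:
g(f) = 0
g(-3)*U(4, 13) + 79 = 0*13 + 79 = 0 + 79 = 79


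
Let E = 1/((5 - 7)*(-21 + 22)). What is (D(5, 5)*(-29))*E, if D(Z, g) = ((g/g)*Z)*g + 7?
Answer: 464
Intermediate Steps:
D(Z, g) = 7 + Z*g (D(Z, g) = (1*Z)*g + 7 = Z*g + 7 = 7 + Z*g)
E = -½ (E = 1/(-2*1) = 1/(-2) = -½ ≈ -0.50000)
(D(5, 5)*(-29))*E = ((7 + 5*5)*(-29))*(-½) = ((7 + 25)*(-29))*(-½) = (32*(-29))*(-½) = -928*(-½) = 464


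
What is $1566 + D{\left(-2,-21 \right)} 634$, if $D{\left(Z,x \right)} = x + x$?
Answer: $-25062$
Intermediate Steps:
$D{\left(Z,x \right)} = 2 x$
$1566 + D{\left(-2,-21 \right)} 634 = 1566 + 2 \left(-21\right) 634 = 1566 - 26628 = -25062$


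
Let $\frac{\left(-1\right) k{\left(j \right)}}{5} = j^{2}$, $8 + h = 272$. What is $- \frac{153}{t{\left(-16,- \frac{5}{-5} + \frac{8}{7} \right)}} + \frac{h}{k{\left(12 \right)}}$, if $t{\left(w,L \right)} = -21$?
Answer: $\frac{1453}{210} \approx 6.919$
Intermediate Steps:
$h = 264$ ($h = -8 + 272 = 264$)
$k{\left(j \right)} = - 5 j^{2}$
$- \frac{153}{t{\left(-16,- \frac{5}{-5} + \frac{8}{7} \right)}} + \frac{h}{k{\left(12 \right)}} = - \frac{153}{-21} + \frac{264}{\left(-5\right) 12^{2}} = \left(-153\right) \left(- \frac{1}{21}\right) + \frac{264}{\left(-5\right) 144} = \frac{51}{7} + \frac{264}{-720} = \frac{51}{7} + 264 \left(- \frac{1}{720}\right) = \frac{51}{7} - \frac{11}{30} = \frac{1453}{210}$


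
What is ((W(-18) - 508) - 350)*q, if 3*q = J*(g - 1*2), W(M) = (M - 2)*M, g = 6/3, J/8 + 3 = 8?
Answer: 0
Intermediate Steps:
J = 40 (J = -24 + 8*8 = -24 + 64 = 40)
g = 2 (g = 6*(⅓) = 2)
W(M) = M*(-2 + M) (W(M) = (-2 + M)*M = M*(-2 + M))
q = 0 (q = (40*(2 - 1*2))/3 = (40*(2 - 2))/3 = (40*0)/3 = (⅓)*0 = 0)
((W(-18) - 508) - 350)*q = ((-18*(-2 - 18) - 508) - 350)*0 = ((-18*(-20) - 508) - 350)*0 = ((360 - 508) - 350)*0 = (-148 - 350)*0 = -498*0 = 0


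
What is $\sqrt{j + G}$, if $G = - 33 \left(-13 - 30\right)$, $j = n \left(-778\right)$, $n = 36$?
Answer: $i \sqrt{26589} \approx 163.06 i$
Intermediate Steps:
$j = -28008$ ($j = 36 \left(-778\right) = -28008$)
$G = 1419$ ($G = \left(-33\right) \left(-43\right) = 1419$)
$\sqrt{j + G} = \sqrt{-28008 + 1419} = \sqrt{-26589} = i \sqrt{26589}$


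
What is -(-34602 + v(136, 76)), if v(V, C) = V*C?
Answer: 24266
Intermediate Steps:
v(V, C) = C*V
-(-34602 + v(136, 76)) = -(-34602 + 76*136) = -(-34602 + 10336) = -1*(-24266) = 24266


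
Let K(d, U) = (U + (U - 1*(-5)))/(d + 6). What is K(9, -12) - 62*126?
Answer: -117199/15 ≈ -7813.3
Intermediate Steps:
K(d, U) = (5 + 2*U)/(6 + d) (K(d, U) = (U + (U + 5))/(6 + d) = (U + (5 + U))/(6 + d) = (5 + 2*U)/(6 + d))
K(9, -12) - 62*126 = (5 + 2*(-12))/(6 + 9) - 62*126 = (5 - 24)/15 - 7812 = (1/15)*(-19) - 7812 = -19/15 - 7812 = -117199/15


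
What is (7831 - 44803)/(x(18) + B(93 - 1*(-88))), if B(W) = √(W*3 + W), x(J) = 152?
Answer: -468312/1865 + 6162*√181/1865 ≈ -206.65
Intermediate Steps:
B(W) = 2*√W (B(W) = √(3*W + W) = √(4*W) = 2*√W)
(7831 - 44803)/(x(18) + B(93 - 1*(-88))) = (7831 - 44803)/(152 + 2*√(93 - 1*(-88))) = -36972/(152 + 2*√(93 + 88)) = -36972/(152 + 2*√181)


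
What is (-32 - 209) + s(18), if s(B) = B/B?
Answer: -240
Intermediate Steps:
s(B) = 1
(-32 - 209) + s(18) = (-32 - 209) + 1 = -241 + 1 = -240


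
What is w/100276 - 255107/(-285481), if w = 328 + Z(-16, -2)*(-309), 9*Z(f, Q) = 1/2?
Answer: 154019079257/171761356536 ≈ 0.89670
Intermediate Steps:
Z(f, Q) = 1/18 (Z(f, Q) = (⅑)/2 = (⅑)*(½) = 1/18)
w = 1865/6 (w = 328 + (1/18)*(-309) = 328 - 103/6 = 1865/6 ≈ 310.83)
w/100276 - 255107/(-285481) = (1865/6)/100276 - 255107/(-285481) = (1865/6)*(1/100276) - 255107*(-1/285481) = 1865/601656 + 255107/285481 = 154019079257/171761356536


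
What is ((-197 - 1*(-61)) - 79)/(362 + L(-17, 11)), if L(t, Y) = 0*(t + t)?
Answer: -215/362 ≈ -0.59392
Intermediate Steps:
L(t, Y) = 0 (L(t, Y) = 0*(2*t) = 0)
((-197 - 1*(-61)) - 79)/(362 + L(-17, 11)) = ((-197 - 1*(-61)) - 79)/(362 + 0) = ((-197 + 61) - 79)/362 = (-136 - 79)*(1/362) = -215*1/362 = -215/362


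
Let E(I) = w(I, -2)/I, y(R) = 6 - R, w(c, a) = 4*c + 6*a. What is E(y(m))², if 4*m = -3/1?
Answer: 400/81 ≈ 4.9383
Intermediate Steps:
m = -¾ (m = (-3/1)/4 = (-3*1)/4 = (¼)*(-3) = -¾ ≈ -0.75000)
E(I) = (-12 + 4*I)/I (E(I) = (4*I + 6*(-2))/I = (4*I - 12)/I = (-12 + 4*I)/I)
E(y(m))² = (4 - 12/(6 - 1*(-¾)))² = (4 - 12/(6 + ¾))² = (4 - 12/27/4)² = (4 - 12*4/27)² = (4 - 16/9)² = (20/9)² = 400/81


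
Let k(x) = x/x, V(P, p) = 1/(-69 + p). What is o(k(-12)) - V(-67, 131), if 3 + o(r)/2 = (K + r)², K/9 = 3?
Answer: 96843/62 ≈ 1562.0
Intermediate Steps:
K = 27 (K = 9*3 = 27)
k(x) = 1
o(r) = -6 + 2*(27 + r)²
o(k(-12)) - V(-67, 131) = (-6 + 2*(27 + 1)²) - 1/(-69 + 131) = (-6 + 2*28²) - 1/62 = (-6 + 2*784) - 1*1/62 = (-6 + 1568) - 1/62 = 1562 - 1/62 = 96843/62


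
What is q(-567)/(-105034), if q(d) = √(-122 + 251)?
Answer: -√129/105034 ≈ -0.00010813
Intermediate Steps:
q(d) = √129
q(-567)/(-105034) = √129/(-105034) = √129*(-1/105034) = -√129/105034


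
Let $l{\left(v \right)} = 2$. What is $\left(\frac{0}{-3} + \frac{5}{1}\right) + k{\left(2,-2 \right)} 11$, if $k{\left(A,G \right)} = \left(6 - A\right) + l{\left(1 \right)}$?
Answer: $71$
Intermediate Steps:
$k{\left(A,G \right)} = 8 - A$ ($k{\left(A,G \right)} = \left(6 - A\right) + 2 = 8 - A$)
$\left(\frac{0}{-3} + \frac{5}{1}\right) + k{\left(2,-2 \right)} 11 = \left(\frac{0}{-3} + \frac{5}{1}\right) + \left(8 - 2\right) 11 = \left(0 \left(- \frac{1}{3}\right) + 5 \cdot 1\right) + \left(8 - 2\right) 11 = \left(0 + 5\right) + 6 \cdot 11 = 5 + 66 = 71$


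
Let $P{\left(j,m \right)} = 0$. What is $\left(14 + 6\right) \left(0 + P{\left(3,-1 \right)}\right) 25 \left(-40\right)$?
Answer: $0$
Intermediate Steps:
$\left(14 + 6\right) \left(0 + P{\left(3,-1 \right)}\right) 25 \left(-40\right) = \left(14 + 6\right) \left(0 + 0\right) 25 \left(-40\right) = 20 \cdot 0 \cdot 25 \left(-40\right) = 0 \cdot 25 \left(-40\right) = 0 \left(-40\right) = 0$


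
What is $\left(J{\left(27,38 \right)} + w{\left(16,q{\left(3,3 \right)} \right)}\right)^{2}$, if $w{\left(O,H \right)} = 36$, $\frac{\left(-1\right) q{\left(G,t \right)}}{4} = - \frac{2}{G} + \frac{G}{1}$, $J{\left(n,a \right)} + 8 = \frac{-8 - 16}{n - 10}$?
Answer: $\frac{204304}{289} \approx 706.93$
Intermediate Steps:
$J{\left(n,a \right)} = -8 - \frac{24}{-10 + n}$ ($J{\left(n,a \right)} = -8 + \frac{-8 - 16}{n - 10} = -8 - \frac{24}{-10 + n}$)
$q{\left(G,t \right)} = - 4 G + \frac{8}{G}$ ($q{\left(G,t \right)} = - 4 \left(- \frac{2}{G} + \frac{G}{1}\right) = - 4 \left(- \frac{2}{G} + G 1\right) = - 4 \left(- \frac{2}{G} + G\right) = - 4 \left(G - \frac{2}{G}\right) = - 4 G + \frac{8}{G}$)
$\left(J{\left(27,38 \right)} + w{\left(16,q{\left(3,3 \right)} \right)}\right)^{2} = \left(\frac{8 \left(7 - 27\right)}{-10 + 27} + 36\right)^{2} = \left(\frac{8 \left(7 - 27\right)}{17} + 36\right)^{2} = \left(8 \cdot \frac{1}{17} \left(-20\right) + 36\right)^{2} = \left(- \frac{160}{17} + 36\right)^{2} = \left(\frac{452}{17}\right)^{2} = \frac{204304}{289}$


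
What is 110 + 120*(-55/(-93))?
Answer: 5610/31 ≈ 180.97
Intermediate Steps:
110 + 120*(-55/(-93)) = 110 + 120*(-55*(-1/93)) = 110 + 120*(55/93) = 110 + 2200/31 = 5610/31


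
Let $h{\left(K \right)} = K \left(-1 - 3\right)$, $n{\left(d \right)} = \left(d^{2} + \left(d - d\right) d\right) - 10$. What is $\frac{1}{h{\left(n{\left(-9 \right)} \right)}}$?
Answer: $- \frac{1}{284} \approx -0.0035211$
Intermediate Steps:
$n{\left(d \right)} = -10 + d^{2}$ ($n{\left(d \right)} = \left(d^{2} + 0 d\right) - 10 = \left(d^{2} + 0\right) - 10 = d^{2} - 10 = -10 + d^{2}$)
$h{\left(K \right)} = - 4 K$ ($h{\left(K \right)} = K \left(-4\right) = - 4 K$)
$\frac{1}{h{\left(n{\left(-9 \right)} \right)}} = \frac{1}{\left(-4\right) \left(-10 + \left(-9\right)^{2}\right)} = \frac{1}{\left(-4\right) \left(-10 + 81\right)} = \frac{1}{\left(-4\right) 71} = \frac{1}{-284} = - \frac{1}{284}$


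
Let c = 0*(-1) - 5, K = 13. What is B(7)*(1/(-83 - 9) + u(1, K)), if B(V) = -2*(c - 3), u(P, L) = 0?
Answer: -4/23 ≈ -0.17391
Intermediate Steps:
c = -5 (c = 0 - 5 = -5)
B(V) = 16 (B(V) = -2*(-5 - 3) = -2*(-8) = 16)
B(7)*(1/(-83 - 9) + u(1, K)) = 16*(1/(-83 - 9) + 0) = 16*(1/(-92) + 0) = 16*(-1/92 + 0) = 16*(-1/92) = -4/23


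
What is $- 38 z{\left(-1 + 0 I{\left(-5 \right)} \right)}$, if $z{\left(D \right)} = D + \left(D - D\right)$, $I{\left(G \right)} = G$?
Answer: $38$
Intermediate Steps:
$z{\left(D \right)} = D$ ($z{\left(D \right)} = D + 0 = D$)
$- 38 z{\left(-1 + 0 I{\left(-5 \right)} \right)} = - 38 \left(-1 + 0 \left(-5\right)\right) = - 38 \left(-1 + 0\right) = \left(-38\right) \left(-1\right) = 38$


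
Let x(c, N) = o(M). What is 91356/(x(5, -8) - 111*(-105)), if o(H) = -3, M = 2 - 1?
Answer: 7613/971 ≈ 7.8404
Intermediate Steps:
M = 1
x(c, N) = -3
91356/(x(5, -8) - 111*(-105)) = 91356/(-3 - 111*(-105)) = 91356/(-3 + 11655) = 91356/11652 = 91356*(1/11652) = 7613/971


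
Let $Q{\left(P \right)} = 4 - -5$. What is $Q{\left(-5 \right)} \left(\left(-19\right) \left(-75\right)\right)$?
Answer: $12825$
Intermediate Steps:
$Q{\left(P \right)} = 9$ ($Q{\left(P \right)} = 4 + 5 = 9$)
$Q{\left(-5 \right)} \left(\left(-19\right) \left(-75\right)\right) = 9 \left(\left(-19\right) \left(-75\right)\right) = 9 \cdot 1425 = 12825$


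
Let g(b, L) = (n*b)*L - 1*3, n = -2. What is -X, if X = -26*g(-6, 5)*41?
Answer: 60762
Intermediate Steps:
g(b, L) = -3 - 2*L*b (g(b, L) = (-2*b)*L - 1*3 = -2*L*b - 3 = -3 - 2*L*b)
X = -60762 (X = -26*(-3 - 2*5*(-6))*41 = -26*(-3 + 60)*41 = -26*57*41 = -1482*41 = -60762)
-X = -1*(-60762) = 60762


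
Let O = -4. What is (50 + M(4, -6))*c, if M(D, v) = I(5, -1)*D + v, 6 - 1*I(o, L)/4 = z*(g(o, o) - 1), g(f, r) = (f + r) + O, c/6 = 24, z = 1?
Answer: 8640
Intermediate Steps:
c = 144 (c = 6*24 = 144)
g(f, r) = -4 + f + r (g(f, r) = (f + r) - 4 = -4 + f + r)
I(o, L) = 44 - 8*o (I(o, L) = 24 - 4*((-4 + o + o) - 1) = 24 - 4*((-4 + 2*o) - 1) = 24 - 4*(-5 + 2*o) = 24 + (20 - 8*o) = 44 - 8*o)
M(D, v) = v + 4*D (M(D, v) = (44 - 8*5)*D + v = (44 - 40)*D + v = 4*D + v = v + 4*D)
(50 + M(4, -6))*c = (50 + (-6 + 4*4))*144 = (50 + (-6 + 16))*144 = (50 + 10)*144 = 60*144 = 8640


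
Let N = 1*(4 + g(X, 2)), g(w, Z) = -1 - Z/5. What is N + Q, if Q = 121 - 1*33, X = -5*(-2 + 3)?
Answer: 453/5 ≈ 90.600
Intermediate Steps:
X = -5 (X = -5*1 = -5)
Q = 88 (Q = 121 - 33 = 88)
g(w, Z) = -1 - Z/5
N = 13/5 (N = 1*(4 + (-1 - ⅕*2)) = 1*(4 + (-1 - ⅖)) = 1*(4 - 7/5) = 1*(13/5) = 13/5 ≈ 2.6000)
N + Q = 13/5 + 88 = 453/5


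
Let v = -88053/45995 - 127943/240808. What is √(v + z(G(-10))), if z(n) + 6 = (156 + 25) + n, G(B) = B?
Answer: 7*√101743208659271222410/5537981980 ≈ 12.750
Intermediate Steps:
z(n) = 175 + n (z(n) = -6 + ((156 + 25) + n) = -6 + (181 + n) = 175 + n)
v = -27088605109/11075963960 (v = -88053*1/45995 - 127943*1/240808 = -88053/45995 - 127943/240808 = -27088605109/11075963960 ≈ -2.4457)
√(v + z(G(-10))) = √(-27088605109/11075963960 + (175 - 10)) = √(-27088605109/11075963960 + 165) = √(1800445448291/11075963960) = 7*√101743208659271222410/5537981980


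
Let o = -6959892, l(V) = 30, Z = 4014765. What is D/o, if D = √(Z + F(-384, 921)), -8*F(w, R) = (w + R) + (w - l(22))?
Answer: -√64235994/27839568 ≈ -0.00028789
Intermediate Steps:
F(w, R) = 15/4 - w/4 - R/8 (F(w, R) = -((w + R) + (w - 1*30))/8 = -((R + w) + (w - 30))/8 = -((R + w) + (-30 + w))/8 = -(-30 + R + 2*w)/8 = 15/4 - w/4 - R/8)
D = √64235994/4 (D = √(4014765 + (15/4 - ¼*(-384) - ⅛*921)) = √(4014765 + (15/4 + 96 - 921/8)) = √(4014765 - 123/8) = √(32117997/8) = √64235994/4 ≈ 2003.7)
D/o = (√64235994/4)/(-6959892) = (√64235994/4)*(-1/6959892) = -√64235994/27839568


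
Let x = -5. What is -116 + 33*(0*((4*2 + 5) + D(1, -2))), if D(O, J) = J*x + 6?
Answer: -116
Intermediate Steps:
D(O, J) = 6 - 5*J (D(O, J) = J*(-5) + 6 = -5*J + 6 = 6 - 5*J)
-116 + 33*(0*((4*2 + 5) + D(1, -2))) = -116 + 33*(0*((4*2 + 5) + (6 - 5*(-2)))) = -116 + 33*(0*((8 + 5) + (6 + 10))) = -116 + 33*(0*(13 + 16)) = -116 + 33*(0*29) = -116 + 33*0 = -116 + 0 = -116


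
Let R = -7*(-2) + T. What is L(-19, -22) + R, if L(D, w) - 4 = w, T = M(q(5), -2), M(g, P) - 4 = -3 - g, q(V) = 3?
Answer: -6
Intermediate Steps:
M(g, P) = 1 - g (M(g, P) = 4 + (-3 - g) = 1 - g)
T = -2 (T = 1 - 1*3 = 1 - 3 = -2)
L(D, w) = 4 + w
R = 12 (R = -7*(-2) - 2 = 14 - 2 = 12)
L(-19, -22) + R = (4 - 22) + 12 = -18 + 12 = -6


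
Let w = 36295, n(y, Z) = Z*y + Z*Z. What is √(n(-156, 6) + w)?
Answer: √35395 ≈ 188.14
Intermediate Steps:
n(y, Z) = Z² + Z*y (n(y, Z) = Z*y + Z² = Z² + Z*y)
√(n(-156, 6) + w) = √(6*(6 - 156) + 36295) = √(6*(-150) + 36295) = √(-900 + 36295) = √35395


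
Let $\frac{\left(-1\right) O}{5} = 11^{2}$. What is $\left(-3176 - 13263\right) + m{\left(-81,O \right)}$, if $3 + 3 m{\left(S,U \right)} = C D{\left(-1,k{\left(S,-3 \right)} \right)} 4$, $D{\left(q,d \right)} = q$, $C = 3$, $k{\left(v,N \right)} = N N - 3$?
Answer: $-16444$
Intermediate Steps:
$k{\left(v,N \right)} = -3 + N^{2}$ ($k{\left(v,N \right)} = N^{2} - 3 = -3 + N^{2}$)
$O = -605$ ($O = - 5 \cdot 11^{2} = \left(-5\right) 121 = -605$)
$m{\left(S,U \right)} = -5$ ($m{\left(S,U \right)} = -1 + \frac{3 \left(-1\right) 4}{3} = -1 + \frac{\left(-3\right) 4}{3} = -1 + \frac{1}{3} \left(-12\right) = -1 - 4 = -5$)
$\left(-3176 - 13263\right) + m{\left(-81,O \right)} = \left(-3176 - 13263\right) - 5 = -16439 - 5 = -16444$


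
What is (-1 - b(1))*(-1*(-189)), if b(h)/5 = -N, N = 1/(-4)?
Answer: -1701/4 ≈ -425.25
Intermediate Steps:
N = -1/4 (N = 1*(-1/4) = -1/4 ≈ -0.25000)
b(h) = 5/4 (b(h) = 5*(-1*(-1/4)) = 5*(1/4) = 5/4)
(-1 - b(1))*(-1*(-189)) = (-1 - 1*5/4)*(-1*(-189)) = (-1 - 5/4)*189 = -9/4*189 = -1701/4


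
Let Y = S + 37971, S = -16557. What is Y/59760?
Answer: 43/120 ≈ 0.35833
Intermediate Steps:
Y = 21414 (Y = -16557 + 37971 = 21414)
Y/59760 = 21414/59760 = 21414*(1/59760) = 43/120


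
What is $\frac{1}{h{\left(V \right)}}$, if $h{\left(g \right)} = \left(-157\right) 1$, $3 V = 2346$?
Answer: $- \frac{1}{157} \approx -0.0063694$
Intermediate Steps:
$V = 782$ ($V = \frac{1}{3} \cdot 2346 = 782$)
$h{\left(g \right)} = -157$
$\frac{1}{h{\left(V \right)}} = \frac{1}{-157} = - \frac{1}{157}$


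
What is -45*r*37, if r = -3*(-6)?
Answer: -29970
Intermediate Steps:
r = 18
-45*r*37 = -45*18*37 = -810*37 = -29970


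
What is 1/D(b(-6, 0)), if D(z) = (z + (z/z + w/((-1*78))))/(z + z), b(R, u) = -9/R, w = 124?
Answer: 234/71 ≈ 3.2958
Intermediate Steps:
D(z) = (-23/39 + z)/(2*z) (D(z) = (z + (z/z + 124/((-1*78))))/(z + z) = (z + (1 + 124/(-78)))/((2*z)) = (z + (1 + 124*(-1/78)))*(1/(2*z)) = (z + (1 - 62/39))*(1/(2*z)) = (z - 23/39)*(1/(2*z)) = (-23/39 + z)*(1/(2*z)) = (-23/39 + z)/(2*z))
1/D(b(-6, 0)) = 1/((-23 + 39*(-9/(-6)))/(78*((-9/(-6))))) = 1/((-23 + 39*(-9*(-⅙)))/(78*((-9*(-⅙))))) = 1/((-23 + 39*(3/2))/(78*(3/2))) = 1/((1/78)*(⅔)*(-23 + 117/2)) = 1/((1/78)*(⅔)*(71/2)) = 1/(71/234) = 234/71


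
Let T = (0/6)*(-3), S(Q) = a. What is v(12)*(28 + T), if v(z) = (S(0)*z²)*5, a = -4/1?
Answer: -80640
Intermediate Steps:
a = -4 (a = -4*1 = -4)
S(Q) = -4
T = 0 (T = (0*(⅙))*(-3) = 0*(-3) = 0)
v(z) = -20*z² (v(z) = -4*z²*5 = -20*z²)
v(12)*(28 + T) = (-20*12²)*(28 + 0) = -20*144*28 = -2880*28 = -80640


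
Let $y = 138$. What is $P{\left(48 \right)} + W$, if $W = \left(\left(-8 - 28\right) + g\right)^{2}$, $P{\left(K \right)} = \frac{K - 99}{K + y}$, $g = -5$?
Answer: $\frac{104205}{62} \approx 1680.7$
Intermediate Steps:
$P{\left(K \right)} = \frac{-99 + K}{138 + K}$ ($P{\left(K \right)} = \frac{K - 99}{K + 138} = \frac{-99 + K}{138 + K}$)
$W = 1681$ ($W = \left(\left(-8 - 28\right) - 5\right)^{2} = \left(-36 - 5\right)^{2} = \left(-41\right)^{2} = 1681$)
$P{\left(48 \right)} + W = \frac{-99 + 48}{138 + 48} + 1681 = \frac{1}{186} \left(-51\right) + 1681 = - \frac{17}{62} + 1681 = \frac{104205}{62}$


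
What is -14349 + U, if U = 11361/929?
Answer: -13318860/929 ≈ -14337.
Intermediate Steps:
U = 11361/929 (U = 11361*(1/929) = 11361/929 ≈ 12.229)
-14349 + U = -14349 + 11361/929 = -13318860/929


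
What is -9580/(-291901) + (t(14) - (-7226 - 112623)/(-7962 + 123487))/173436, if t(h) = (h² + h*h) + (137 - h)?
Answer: 52337120265706/1462146258900975 ≈ 0.035795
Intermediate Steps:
t(h) = 137 - h + 2*h² (t(h) = (h² + h²) + (137 - h) = 2*h² + (137 - h) = 137 - h + 2*h²)
-9580/(-291901) + (t(14) - (-7226 - 112623)/(-7962 + 123487))/173436 = -9580/(-291901) + ((137 - 1*14 + 2*14²) - (-7226 - 112623)/(-7962 + 123487))/173436 = -9580*(-1/291901) + ((137 - 14 + 2*196) - (-119849)/115525)*(1/173436) = 9580/291901 + ((137 - 14 + 392) - (-119849)/115525)*(1/173436) = 9580/291901 + (515 - 1*(-119849/115525))*(1/173436) = 9580/291901 + (515 + 119849/115525)*(1/173436) = 9580/291901 + (59615224/115525)*(1/173436) = 9580/291901 + 14903806/5009048475 = 52337120265706/1462146258900975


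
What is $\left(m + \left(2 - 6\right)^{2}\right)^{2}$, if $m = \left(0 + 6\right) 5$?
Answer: $2116$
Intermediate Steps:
$m = 30$ ($m = 6 \cdot 5 = 30$)
$\left(m + \left(2 - 6\right)^{2}\right)^{2} = \left(30 + \left(2 - 6\right)^{2}\right)^{2} = \left(30 + \left(-4\right)^{2}\right)^{2} = \left(30 + 16\right)^{2} = 46^{2} = 2116$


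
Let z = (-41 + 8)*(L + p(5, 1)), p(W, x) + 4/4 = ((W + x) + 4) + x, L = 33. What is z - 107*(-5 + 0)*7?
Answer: 2326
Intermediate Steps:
p(W, x) = 3 + W + 2*x (p(W, x) = -1 + (((W + x) + 4) + x) = -1 + ((4 + W + x) + x) = -1 + (4 + W + 2*x) = 3 + W + 2*x)
z = -1419 (z = (-41 + 8)*(33 + (3 + 5 + 2*1)) = -33*(33 + (3 + 5 + 2)) = -33*(33 + 10) = -33*43 = -1419)
z - 107*(-5 + 0)*7 = -1419 - 107*(-5 + 0)*7 = -1419 - (-535)*7 = -1419 - 107*(-35) = -1419 + 3745 = 2326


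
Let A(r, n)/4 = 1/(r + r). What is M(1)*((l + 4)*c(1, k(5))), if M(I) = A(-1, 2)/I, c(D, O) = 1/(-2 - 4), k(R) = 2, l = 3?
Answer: 7/3 ≈ 2.3333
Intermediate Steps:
A(r, n) = 2/r (A(r, n) = 4/(r + r) = 4/((2*r)) = 4*(1/(2*r)) = 2/r)
c(D, O) = -⅙ (c(D, O) = 1/(-6) = -⅙)
M(I) = -2/I (M(I) = (2/(-1))/I = (2*(-1))/I = -2/I)
M(1)*((l + 4)*c(1, k(5))) = (-2/1)*((3 + 4)*(-⅙)) = (-2*1)*(7*(-⅙)) = -2*(-7/6) = 7/3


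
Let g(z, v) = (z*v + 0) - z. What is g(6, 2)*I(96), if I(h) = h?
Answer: 576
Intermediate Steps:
g(z, v) = -z + v*z (g(z, v) = (v*z + 0) - z = v*z - z = -z + v*z)
g(6, 2)*I(96) = (6*(-1 + 2))*96 = (6*1)*96 = 6*96 = 576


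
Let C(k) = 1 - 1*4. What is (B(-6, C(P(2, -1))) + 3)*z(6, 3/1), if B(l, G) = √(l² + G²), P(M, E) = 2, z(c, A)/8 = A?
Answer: 72 + 72*√5 ≈ 233.00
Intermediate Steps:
z(c, A) = 8*A
C(k) = -3 (C(k) = 1 - 4 = -3)
B(l, G) = √(G² + l²)
(B(-6, C(P(2, -1))) + 3)*z(6, 3/1) = (√((-3)² + (-6)²) + 3)*(8*(3/1)) = (√(9 + 36) + 3)*(8*(3*1)) = (√45 + 3)*(8*3) = (3*√5 + 3)*24 = (3 + 3*√5)*24 = 72 + 72*√5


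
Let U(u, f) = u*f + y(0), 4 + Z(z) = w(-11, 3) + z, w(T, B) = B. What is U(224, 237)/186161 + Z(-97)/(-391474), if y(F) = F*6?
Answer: 10400407745/36438595657 ≈ 0.28542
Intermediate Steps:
y(F) = 6*F
Z(z) = -1 + z (Z(z) = -4 + (3 + z) = -1 + z)
U(u, f) = f*u (U(u, f) = u*f + 6*0 = f*u + 0 = f*u)
U(224, 237)/186161 + Z(-97)/(-391474) = (237*224)/186161 + (-1 - 97)/(-391474) = 53088*(1/186161) - 98*(-1/391474) = 53088/186161 + 49/195737 = 10400407745/36438595657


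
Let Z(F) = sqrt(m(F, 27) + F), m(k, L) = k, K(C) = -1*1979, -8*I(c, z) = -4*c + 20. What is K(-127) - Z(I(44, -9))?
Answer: -1979 - sqrt(39) ≈ -1985.2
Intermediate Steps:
I(c, z) = -5/2 + c/2 (I(c, z) = -(-4*c + 20)/8 = -(20 - 4*c)/8 = -5/2 + c/2)
K(C) = -1979
Z(F) = sqrt(2)*sqrt(F) (Z(F) = sqrt(F + F) = sqrt(2*F) = sqrt(2)*sqrt(F))
K(-127) - Z(I(44, -9)) = -1979 - sqrt(2)*sqrt(-5/2 + (1/2)*44) = -1979 - sqrt(2)*sqrt(-5/2 + 22) = -1979 - sqrt(2)*sqrt(39/2) = -1979 - sqrt(2)*sqrt(78)/2 = -1979 - sqrt(39)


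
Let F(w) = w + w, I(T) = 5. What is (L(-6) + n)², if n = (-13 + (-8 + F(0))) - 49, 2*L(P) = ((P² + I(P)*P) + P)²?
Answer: 4900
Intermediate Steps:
F(w) = 2*w
L(P) = (P² + 6*P)²/2 (L(P) = ((P² + 5*P) + P)²/2 = (P² + 6*P)²/2)
n = -70 (n = (-13 + (-8 + 2*0)) - 49 = (-13 + (-8 + 0)) - 49 = (-13 - 8) - 49 = -21 - 49 = -70)
(L(-6) + n)² = ((½)*(-6)²*(6 - 6)² - 70)² = ((½)*36*0² - 70)² = ((½)*36*0 - 70)² = (0 - 70)² = (-70)² = 4900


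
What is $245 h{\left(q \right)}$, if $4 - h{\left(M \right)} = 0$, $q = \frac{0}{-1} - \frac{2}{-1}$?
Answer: $980$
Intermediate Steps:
$q = 2$ ($q = 0 \left(-1\right) - -2 = 0 + 2 = 2$)
$h{\left(M \right)} = 4$ ($h{\left(M \right)} = 4 - 0 = 4 + 0 = 4$)
$245 h{\left(q \right)} = 245 \cdot 4 = 980$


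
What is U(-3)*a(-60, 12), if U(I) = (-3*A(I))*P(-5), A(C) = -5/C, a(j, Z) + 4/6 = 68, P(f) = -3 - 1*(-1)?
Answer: 2020/3 ≈ 673.33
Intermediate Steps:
P(f) = -2 (P(f) = -3 + 1 = -2)
a(j, Z) = 202/3 (a(j, Z) = -2/3 + 68 = 202/3)
U(I) = -30/I (U(I) = -(-15)/I*(-2) = (15/I)*(-2) = -30/I)
U(-3)*a(-60, 12) = -30/(-3)*(202/3) = -30*(-1/3)*(202/3) = 10*(202/3) = 2020/3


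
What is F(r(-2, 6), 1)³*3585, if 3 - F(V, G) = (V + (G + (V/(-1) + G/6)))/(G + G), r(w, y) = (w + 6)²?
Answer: 29144855/576 ≈ 50599.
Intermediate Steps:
r(w, y) = (6 + w)²
F(V, G) = 29/12 (F(V, G) = 3 - (V + (G + (V/(-1) + G/6)))/(G + G) = 3 - (V + (G + (V*(-1) + G*(⅙))))/(2*G) = 3 - (V + (G + (-V + G/6)))*1/(2*G) = 3 - (V + (-V + 7*G/6))*1/(2*G) = 3 - 7*G/6*1/(2*G) = 3 - 1*7/12 = 3 - 7/12 = 29/12)
F(r(-2, 6), 1)³*3585 = (29/12)³*3585 = (24389/1728)*3585 = 29144855/576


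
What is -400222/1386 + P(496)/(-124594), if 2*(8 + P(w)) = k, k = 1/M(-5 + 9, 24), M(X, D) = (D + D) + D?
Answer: -398921990317/1381498272 ≈ -288.76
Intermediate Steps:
M(X, D) = 3*D (M(X, D) = 2*D + D = 3*D)
k = 1/72 (k = 1/(3*24) = 1/72 ≈ 0.013889)
P(w) = -1151/144 (P(w) = -8 + (½)*(1/72) = -8 + 1/144 = -1151/144)
-400222/1386 + P(496)/(-124594) = -400222/1386 - 1151/144/(-124594) = -400222*1/1386 - 1151/144*(-1/124594) = -200111/693 + 1151/17941536 = -398921990317/1381498272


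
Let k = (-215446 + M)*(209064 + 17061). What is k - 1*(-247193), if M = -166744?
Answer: -86422466557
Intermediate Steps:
k = -86422713750 (k = (-215446 - 166744)*(209064 + 17061) = -382190*226125 = -86422713750)
k - 1*(-247193) = -86422713750 - 1*(-247193) = -86422713750 + 247193 = -86422466557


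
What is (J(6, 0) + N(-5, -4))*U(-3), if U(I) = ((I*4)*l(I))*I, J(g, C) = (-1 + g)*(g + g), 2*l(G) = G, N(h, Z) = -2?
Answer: -3132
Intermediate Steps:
l(G) = G/2
J(g, C) = 2*g*(-1 + g) (J(g, C) = (-1 + g)*(2*g) = 2*g*(-1 + g))
U(I) = 2*I³ (U(I) = ((I*4)*(I/2))*I = ((4*I)*(I/2))*I = (2*I²)*I = 2*I³)
(J(6, 0) + N(-5, -4))*U(-3) = (2*6*(-1 + 6) - 2)*(2*(-3)³) = (2*6*5 - 2)*(2*(-27)) = (60 - 2)*(-54) = 58*(-54) = -3132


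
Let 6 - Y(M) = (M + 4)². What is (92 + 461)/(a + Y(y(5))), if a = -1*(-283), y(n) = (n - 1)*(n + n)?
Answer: -553/1647 ≈ -0.33576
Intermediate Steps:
y(n) = 2*n*(-1 + n) (y(n) = (-1 + n)*(2*n) = 2*n*(-1 + n))
a = 283
Y(M) = 6 - (4 + M)² (Y(M) = 6 - (M + 4)² = 6 - (4 + M)²)
(92 + 461)/(a + Y(y(5))) = (92 + 461)/(283 + (6 - (4 + 2*5*(-1 + 5))²)) = 553/(283 + (6 - (4 + 2*5*4)²)) = 553/(283 + (6 - (4 + 40)²)) = 553/(283 + (6 - 1*44²)) = 553/(283 + (6 - 1*1936)) = 553/(283 + (6 - 1936)) = 553/(283 - 1930) = 553/(-1647) = 553*(-1/1647) = -553/1647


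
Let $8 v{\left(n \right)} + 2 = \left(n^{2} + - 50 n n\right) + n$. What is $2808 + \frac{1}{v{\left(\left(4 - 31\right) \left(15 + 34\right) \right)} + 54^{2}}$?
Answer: $\frac{120384741668}{42872059} \approx 2808.0$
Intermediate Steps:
$v{\left(n \right)} = - \frac{1}{4} - \frac{49 n^{2}}{8} + \frac{n}{8}$ ($v{\left(n \right)} = - \frac{1}{4} + \frac{\left(n^{2} + - 50 n n\right) + n}{8} = - \frac{1}{4} + \frac{\left(n^{2} - 50 n^{2}\right) + n}{8} = - \frac{1}{4} + \frac{- 49 n^{2} + n}{8} = - \frac{1}{4} + \frac{n - 49 n^{2}}{8} = - \frac{1}{4} - \left(- \frac{n}{8} + \frac{49 n^{2}}{8}\right) = - \frac{1}{4} - \frac{49 n^{2}}{8} + \frac{n}{8}$)
$2808 + \frac{1}{v{\left(\left(4 - 31\right) \left(15 + 34\right) \right)} + 54^{2}} = 2808 + \frac{1}{\left(- \frac{1}{4} - \frac{49 \left(\left(4 - 31\right) \left(15 + 34\right)\right)^{2}}{8} + \frac{\left(4 - 31\right) \left(15 + 34\right)}{8}\right) + 54^{2}} = 2808 + \frac{1}{\left(- \frac{1}{4} - \frac{49 \left(\left(-27\right) 49\right)^{2}}{8} + \frac{\left(-27\right) 49}{8}\right) + 2916} = 2808 + \frac{1}{\left(- \frac{1}{4} - \frac{49 \left(-1323\right)^{2}}{8} + \frac{1}{8} \left(-1323\right)\right) + 2916} = 2808 + \frac{1}{\left(- \frac{1}{4} - \frac{85766121}{8} - \frac{1323}{8}\right) + 2916} = 2808 + \frac{1}{- \frac{42883723}{4} + 2916} = 2808 + \frac{1}{- \frac{42872059}{4}} = 2808 - \frac{4}{42872059} = \frac{120384741668}{42872059}$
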